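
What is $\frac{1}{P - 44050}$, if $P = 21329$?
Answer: $- \frac{1}{22721} \approx -4.4012 \cdot 10^{-5}$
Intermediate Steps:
$\frac{1}{P - 44050} = \frac{1}{21329 - 44050} = \frac{1}{-22721} = - \frac{1}{22721}$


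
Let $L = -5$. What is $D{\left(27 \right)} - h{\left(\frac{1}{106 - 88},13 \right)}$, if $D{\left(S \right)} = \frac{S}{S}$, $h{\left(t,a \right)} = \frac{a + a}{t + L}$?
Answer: $\frac{557}{89} \approx 6.2584$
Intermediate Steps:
$h{\left(t,a \right)} = \frac{2 a}{-5 + t}$ ($h{\left(t,a \right)} = \frac{a + a}{t - 5} = \frac{2 a}{-5 + t}$)
$D{\left(S \right)} = 1$
$D{\left(27 \right)} - h{\left(\frac{1}{106 - 88},13 \right)} = 1 - 2 \cdot 13 \frac{1}{-5 + \frac{1}{106 - 88}} = 1 - 2 \cdot 13 \frac{1}{-5 + \frac{1}{18}} = 1 - 2 \cdot 13 \frac{1}{- \frac{89}{18}} = 1 - 2 \cdot 13 \left(- \frac{18}{89}\right) = 1 - - \frac{468}{89} = 1 + \frac{468}{89} = \frac{557}{89}$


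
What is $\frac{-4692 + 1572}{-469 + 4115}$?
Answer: $- \frac{1560}{1823} \approx -0.85573$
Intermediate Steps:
$\frac{-4692 + 1572}{-469 + 4115} = - \frac{3120}{3646} = \left(-3120\right) \frac{1}{3646} = - \frac{1560}{1823}$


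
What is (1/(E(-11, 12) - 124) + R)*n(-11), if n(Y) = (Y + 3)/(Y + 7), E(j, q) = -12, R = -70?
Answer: -9521/68 ≈ -140.01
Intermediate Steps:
n(Y) = (3 + Y)/(7 + Y)
(1/(E(-11, 12) - 124) + R)*n(-11) = (1/(-12 - 124) - 70)*((3 - 11)/(7 - 11)) = (1/(-136) - 70)*(-8/(-4)) = (-1/136 - 70)*(-¼*(-8)) = -9521/136*2 = -9521/68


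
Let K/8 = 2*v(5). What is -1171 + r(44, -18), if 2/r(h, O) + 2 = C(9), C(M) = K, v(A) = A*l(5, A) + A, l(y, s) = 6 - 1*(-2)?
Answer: -420388/359 ≈ -1171.0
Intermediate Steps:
l(y, s) = 8 (l(y, s) = 6 + 2 = 8)
v(A) = 9*A (v(A) = A*8 + A = 8*A + A = 9*A)
K = 720 (K = 8*(2*(9*5)) = 8*(2*45) = 8*90 = 720)
C(M) = 720
r(h, O) = 1/359 (r(h, O) = 2/(-2 + 720) = 2/718 = 2*(1/718) = 1/359)
-1171 + r(44, -18) = -1171 + 1/359 = -420388/359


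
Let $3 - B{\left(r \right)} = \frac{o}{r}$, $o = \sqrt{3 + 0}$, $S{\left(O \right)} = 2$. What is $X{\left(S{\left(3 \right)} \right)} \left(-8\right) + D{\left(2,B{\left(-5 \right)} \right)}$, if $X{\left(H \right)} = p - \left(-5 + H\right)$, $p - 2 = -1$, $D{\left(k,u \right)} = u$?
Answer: $-29 + \frac{\sqrt{3}}{5} \approx -28.654$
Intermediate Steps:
$o = \sqrt{3} \approx 1.732$
$B{\left(r \right)} = 3 - \frac{\sqrt{3}}{r}$
$p = 1$ ($p = 2 - 1 = 1$)
$X{\left(H \right)} = 6 - H$ ($X{\left(H \right)} = 1 - \left(-5 + H\right) = 6 - H$)
$X{\left(S{\left(3 \right)} \right)} \left(-8\right) + D{\left(2,B{\left(-5 \right)} \right)} = \left(6 - 2\right) \left(-8\right) + \left(3 - \frac{\sqrt{3}}{-5}\right) = \left(6 - 2\right) \left(-8\right) + \left(3 - \sqrt{3} \left(- \frac{1}{5}\right)\right) = 4 \left(-8\right) + \left(3 + \frac{\sqrt{3}}{5}\right) = -32 + \left(3 + \frac{\sqrt{3}}{5}\right) = -29 + \frac{\sqrt{3}}{5}$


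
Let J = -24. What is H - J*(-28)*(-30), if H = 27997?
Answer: 48157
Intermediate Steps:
H - J*(-28)*(-30) = 27997 - (-24*(-28))*(-30) = 27997 - 672*(-30) = 27997 - 1*(-20160) = 27997 + 20160 = 48157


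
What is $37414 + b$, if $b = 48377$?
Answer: $85791$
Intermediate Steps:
$37414 + b = 37414 + 48377 = 85791$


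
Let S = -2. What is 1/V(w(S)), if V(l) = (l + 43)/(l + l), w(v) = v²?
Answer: 8/47 ≈ 0.17021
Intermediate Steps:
V(l) = (43 + l)/(2*l) (V(l) = (43 + l)/((2*l)) = (43 + l)*(1/(2*l)) = (43 + l)/(2*l))
1/V(w(S)) = 1/((43 + (-2)²)/(2*((-2)²))) = 1/((½)*(43 + 4)/4) = 1/((½)*(¼)*47) = 1/(47/8) = 8/47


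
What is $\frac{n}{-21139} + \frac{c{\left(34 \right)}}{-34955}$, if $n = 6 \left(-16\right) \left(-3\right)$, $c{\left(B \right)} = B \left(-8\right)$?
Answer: $- \frac{4317232}{738913745} \approx -0.0058427$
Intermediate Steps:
$c{\left(B \right)} = - 8 B$
$n = 288$ ($n = \left(-96\right) \left(-3\right) = 288$)
$\frac{n}{-21139} + \frac{c{\left(34 \right)}}{-34955} = \frac{288}{-21139} + \frac{\left(-8\right) 34}{-34955} = 288 \left(- \frac{1}{21139}\right) - - \frac{272}{34955} = - \frac{288}{21139} + \frac{272}{34955} = - \frac{4317232}{738913745}$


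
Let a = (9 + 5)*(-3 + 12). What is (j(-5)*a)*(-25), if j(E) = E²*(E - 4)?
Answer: 708750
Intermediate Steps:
j(E) = E²*(-4 + E)
a = 126 (a = 14*9 = 126)
(j(-5)*a)*(-25) = (((-5)²*(-4 - 5))*126)*(-25) = ((25*(-9))*126)*(-25) = -225*126*(-25) = -28350*(-25) = 708750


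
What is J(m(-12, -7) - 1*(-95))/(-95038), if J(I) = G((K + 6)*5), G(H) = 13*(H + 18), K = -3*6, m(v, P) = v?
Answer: 273/47519 ≈ 0.0057451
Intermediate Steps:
K = -18
G(H) = 234 + 13*H (G(H) = 13*(18 + H) = 234 + 13*H)
J(I) = -546 (J(I) = 234 + 13*((-18 + 6)*5) = 234 + 13*(-12*5) = 234 + 13*(-60) = 234 - 780 = -546)
J(m(-12, -7) - 1*(-95))/(-95038) = -546/(-95038) = -546*(-1/95038) = 273/47519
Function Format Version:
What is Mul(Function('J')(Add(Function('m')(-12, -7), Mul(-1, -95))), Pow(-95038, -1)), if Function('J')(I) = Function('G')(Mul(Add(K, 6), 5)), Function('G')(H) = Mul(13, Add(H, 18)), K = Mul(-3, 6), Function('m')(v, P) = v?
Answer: Rational(273, 47519) ≈ 0.0057451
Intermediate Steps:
K = -18
Function('G')(H) = Add(234, Mul(13, H)) (Function('G')(H) = Mul(13, Add(18, H)) = Add(234, Mul(13, H)))
Function('J')(I) = -546 (Function('J')(I) = Add(234, Mul(13, Mul(Add(-18, 6), 5))) = Add(234, Mul(13, Mul(-12, 5))) = Add(234, Mul(13, -60)) = Add(234, -780) = -546)
Mul(Function('J')(Add(Function('m')(-12, -7), Mul(-1, -95))), Pow(-95038, -1)) = Mul(-546, Pow(-95038, -1)) = Mul(-546, Rational(-1, 95038)) = Rational(273, 47519)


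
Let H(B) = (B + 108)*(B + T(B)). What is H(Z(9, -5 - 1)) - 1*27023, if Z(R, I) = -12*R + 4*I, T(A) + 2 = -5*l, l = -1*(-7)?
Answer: -22967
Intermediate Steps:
l = 7
T(A) = -37 (T(A) = -2 - 5*7 = -2 - 35 = -37)
H(B) = (-37 + B)*(108 + B) (H(B) = (B + 108)*(B - 37) = (108 + B)*(-37 + B) = (-37 + B)*(108 + B))
H(Z(9, -5 - 1)) - 1*27023 = (-3996 + (-12*9 + 4*(-5 - 1))² + 71*(-12*9 + 4*(-5 - 1))) - 1*27023 = (-3996 + (-108 + 4*(-6))² + 71*(-108 + 4*(-6))) - 27023 = (-3996 + (-108 - 24)² + 71*(-108 - 24)) - 27023 = (-3996 + (-132)² + 71*(-132)) - 27023 = (-3996 + 17424 - 9372) - 27023 = 4056 - 27023 = -22967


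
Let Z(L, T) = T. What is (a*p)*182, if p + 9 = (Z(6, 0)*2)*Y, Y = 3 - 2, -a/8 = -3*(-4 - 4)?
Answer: 314496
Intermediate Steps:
a = -192 (a = -(-24)*(-4 - 4) = -(-24)*(-8) = -8*24 = -192)
Y = 1
p = -9 (p = -9 + (0*2)*1 = -9 + 0*1 = -9 + 0 = -9)
(a*p)*182 = -192*(-9)*182 = 1728*182 = 314496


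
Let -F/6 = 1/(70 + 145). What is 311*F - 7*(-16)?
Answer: 22214/215 ≈ 103.32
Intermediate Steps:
F = -6/215 (F = -6/(70 + 145) = -6/215 ≈ -0.027907)
311*F - 7*(-16) = 311*(-6/215) - 7*(-16) = -1866/215 + 112 = 22214/215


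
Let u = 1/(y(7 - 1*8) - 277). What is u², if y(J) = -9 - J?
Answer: 1/81225 ≈ 1.2311e-5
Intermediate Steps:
u = -1/285 (u = 1/((-9 - (7 - 1*8)) - 277) = 1/((-9 - (7 - 8)) - 277) = 1/((-9 - 1*(-1)) - 277) = 1/((-9 + 1) - 277) = 1/(-8 - 277) = 1/(-285) = -1/285 ≈ -0.0035088)
u² = (-1/285)² = 1/81225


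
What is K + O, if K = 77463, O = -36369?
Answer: 41094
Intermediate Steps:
K + O = 77463 - 36369 = 41094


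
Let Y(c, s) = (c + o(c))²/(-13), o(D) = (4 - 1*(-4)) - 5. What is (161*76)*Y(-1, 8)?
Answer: -48944/13 ≈ -3764.9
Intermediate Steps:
o(D) = 3 (o(D) = (4 + 4) - 5 = 8 - 5 = 3)
Y(c, s) = -(3 + c)²/13 (Y(c, s) = (c + 3)²/(-13) = (3 + c)²*(-1/13) = -(3 + c)²/13)
(161*76)*Y(-1, 8) = (161*76)*(-(3 - 1)²/13) = 12236*(-1/13*2²) = 12236*(-1/13*4) = 12236*(-4/13) = -48944/13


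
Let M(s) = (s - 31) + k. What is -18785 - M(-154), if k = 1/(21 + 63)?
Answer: -1562401/84 ≈ -18600.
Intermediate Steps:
k = 1/84 ≈ 0.011905
M(s) = -2603/84 + s (M(s) = (s - 31) + 1/84 = (-31 + s) + 1/84 = -2603/84 + s)
-18785 - M(-154) = -18785 - (-2603/84 - 154) = -18785 - 1*(-15539/84) = -18785 + 15539/84 = -1562401/84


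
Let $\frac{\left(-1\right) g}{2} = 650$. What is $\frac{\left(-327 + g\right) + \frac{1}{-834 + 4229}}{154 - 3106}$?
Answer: $\frac{690458}{1252755} \approx 0.55115$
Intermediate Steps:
$g = -1300$ ($g = \left(-2\right) 650 = -1300$)
$\frac{\left(-327 + g\right) + \frac{1}{-834 + 4229}}{154 - 3106} = \frac{\left(-327 - 1300\right) + \frac{1}{-834 + 4229}}{154 - 3106} = \frac{-1627 + \frac{1}{3395}}{-2952} = \left(-1627 + \frac{1}{3395}\right) \left(- \frac{1}{2952}\right) = \left(- \frac{5523664}{3395}\right) \left(- \frac{1}{2952}\right) = \frac{690458}{1252755}$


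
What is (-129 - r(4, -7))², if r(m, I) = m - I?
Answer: 19600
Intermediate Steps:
(-129 - r(4, -7))² = (-129 - (4 - 1*(-7)))² = (-129 - (4 + 7))² = (-129 - 1*11)² = (-129 - 11)² = (-140)² = 19600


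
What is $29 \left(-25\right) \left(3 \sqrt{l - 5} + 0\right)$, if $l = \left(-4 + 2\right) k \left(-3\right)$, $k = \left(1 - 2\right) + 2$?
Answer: $-2175$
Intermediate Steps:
$k = 1$ ($k = -1 + 2 = 1$)
$l = 6$ ($l = \left(-4 + 2\right) 1 \left(-3\right) = \left(-2\right) 1 \left(-3\right) = \left(-2\right) \left(-3\right) = 6$)
$29 \left(-25\right) \left(3 \sqrt{l - 5} + 0\right) = 29 \left(-25\right) \left(3 \sqrt{6 - 5} + 0\right) = - 725 \left(3 \sqrt{1} + 0\right) = - 725 \left(3 \cdot 1 + 0\right) = - 725 \left(3 + 0\right) = \left(-725\right) 3 = -2175$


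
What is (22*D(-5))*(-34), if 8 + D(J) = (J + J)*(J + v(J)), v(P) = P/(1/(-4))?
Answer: 118184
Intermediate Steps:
v(P) = -4*P (v(P) = P/(-1/4) = P*(-4) = -4*P)
D(J) = -8 - 6*J**2 (D(J) = -8 + (J + J)*(J - 4*J) = -8 + (2*J)*(-3*J) = -8 - 6*J**2)
(22*D(-5))*(-34) = (22*(-8 - 6*(-5)**2))*(-34) = (22*(-8 - 6*25))*(-34) = (22*(-8 - 150))*(-34) = (22*(-158))*(-34) = -3476*(-34) = 118184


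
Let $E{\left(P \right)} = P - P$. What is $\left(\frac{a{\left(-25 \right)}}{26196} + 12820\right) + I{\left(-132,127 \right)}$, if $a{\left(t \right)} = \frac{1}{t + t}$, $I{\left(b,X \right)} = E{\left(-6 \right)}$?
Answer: $\frac{16791635999}{1309800} \approx 12820.0$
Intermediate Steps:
$E{\left(P \right)} = 0$
$I{\left(b,X \right)} = 0$
$a{\left(t \right)} = \frac{1}{2 t}$
$\left(\frac{a{\left(-25 \right)}}{26196} + 12820\right) + I{\left(-132,127 \right)} = \left(\frac{\frac{1}{2} \frac{1}{-25}}{26196} + 12820\right) + 0 = \left(\frac{1}{2} \left(- \frac{1}{25}\right) \frac{1}{26196} + 12820\right) + 0 = \left(\left(- \frac{1}{50}\right) \frac{1}{26196} + 12820\right) + 0 = \left(- \frac{1}{1309800} + 12820\right) + 0 = \frac{16791635999}{1309800} + 0 = \frac{16791635999}{1309800}$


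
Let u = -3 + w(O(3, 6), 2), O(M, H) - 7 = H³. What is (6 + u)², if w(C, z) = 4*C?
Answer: 801025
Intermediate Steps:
O(M, H) = 7 + H³
u = 889 (u = -3 + 4*(7 + 6³) = -3 + 4*(7 + 216) = -3 + 4*223 = -3 + 892 = 889)
(6 + u)² = (6 + 889)² = 895² = 801025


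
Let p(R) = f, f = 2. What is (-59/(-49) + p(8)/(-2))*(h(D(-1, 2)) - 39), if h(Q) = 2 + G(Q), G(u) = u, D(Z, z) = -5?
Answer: -60/7 ≈ -8.5714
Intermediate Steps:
p(R) = 2
h(Q) = 2 + Q
(-59/(-49) + p(8)/(-2))*(h(D(-1, 2)) - 39) = (-59/(-49) + 2/(-2))*((2 - 5) - 39) = (-59*(-1/49) + 2*(-1/2))*(-3 - 39) = (59/49 - 1)*(-42) = (10/49)*(-42) = -60/7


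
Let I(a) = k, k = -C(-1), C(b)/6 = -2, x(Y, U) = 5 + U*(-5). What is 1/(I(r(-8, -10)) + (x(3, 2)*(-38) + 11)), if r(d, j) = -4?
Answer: 1/213 ≈ 0.0046948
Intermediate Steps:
x(Y, U) = 5 - 5*U
C(b) = -12 (C(b) = 6*(-2) = -12)
k = 12 (k = -1*(-12) = 12)
I(a) = 12
1/(I(r(-8, -10)) + (x(3, 2)*(-38) + 11)) = 1/(12 + ((5 - 5*2)*(-38) + 11)) = 1/(12 + ((5 - 10)*(-38) + 11)) = 1/(12 + (-5*(-38) + 11)) = 1/(12 + (190 + 11)) = 1/(12 + 201) = 1/213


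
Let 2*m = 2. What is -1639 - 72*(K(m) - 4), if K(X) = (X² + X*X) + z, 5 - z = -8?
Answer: -2431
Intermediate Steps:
m = 1 (m = (½)*2 = 1)
z = 13 (z = 5 - 1*(-8) = 5 + 8 = 13)
K(X) = 13 + 2*X² (K(X) = (X² + X*X) + 13 = (X² + X²) + 13 = 2*X² + 13 = 13 + 2*X²)
-1639 - 72*(K(m) - 4) = -1639 - 72*((13 + 2*1²) - 4) = -1639 - 72*((13 + 2*1) - 4) = -1639 - 72*((13 + 2) - 4) = -1639 - 72*(15 - 4) = -1639 - 72*11 = -1639 - 792 = -2431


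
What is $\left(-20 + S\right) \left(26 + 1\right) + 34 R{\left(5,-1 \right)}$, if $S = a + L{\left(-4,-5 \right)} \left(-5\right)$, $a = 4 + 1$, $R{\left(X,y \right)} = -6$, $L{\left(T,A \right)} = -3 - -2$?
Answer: $-474$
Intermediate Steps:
$L{\left(T,A \right)} = -1$ ($L{\left(T,A \right)} = -3 + 2 = -1$)
$a = 5$
$S = 10$ ($S = 5 - -5 = 5 + 5 = 10$)
$\left(-20 + S\right) \left(26 + 1\right) + 34 R{\left(5,-1 \right)} = \left(-20 + 10\right) \left(26 + 1\right) + 34 \left(-6\right) = \left(-10\right) 27 - 204 = -270 - 204 = -474$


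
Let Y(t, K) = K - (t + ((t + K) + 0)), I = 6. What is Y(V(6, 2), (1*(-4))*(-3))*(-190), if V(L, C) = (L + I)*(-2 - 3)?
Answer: -22800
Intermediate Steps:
V(L, C) = -30 - 5*L (V(L, C) = (L + 6)*(-2 - 3) = (6 + L)*(-5) = -30 - 5*L)
Y(t, K) = -2*t (Y(t, K) = K - (t + ((K + t) + 0)) = K - (t + (K + t)) = K - (K + 2*t) = K + (-K - 2*t) = -2*t)
Y(V(6, 2), (1*(-4))*(-3))*(-190) = -2*(-30 - 5*6)*(-190) = -2*(-30 - 30)*(-190) = -2*(-60)*(-190) = 120*(-190) = -22800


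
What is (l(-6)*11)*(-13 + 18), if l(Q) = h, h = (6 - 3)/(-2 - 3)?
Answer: -33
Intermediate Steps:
h = -⅗ (h = 3/(-5) = 3*(-⅕) = -⅗ ≈ -0.60000)
l(Q) = -⅗
(l(-6)*11)*(-13 + 18) = (-⅗*11)*(-13 + 18) = -33/5*5 = -33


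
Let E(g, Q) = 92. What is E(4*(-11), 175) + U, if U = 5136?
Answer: 5228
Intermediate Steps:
E(4*(-11), 175) + U = 92 + 5136 = 5228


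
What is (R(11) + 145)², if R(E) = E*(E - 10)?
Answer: 24336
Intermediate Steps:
R(E) = E*(-10 + E)
(R(11) + 145)² = (11*(-10 + 11) + 145)² = (11*1 + 145)² = (11 + 145)² = 156² = 24336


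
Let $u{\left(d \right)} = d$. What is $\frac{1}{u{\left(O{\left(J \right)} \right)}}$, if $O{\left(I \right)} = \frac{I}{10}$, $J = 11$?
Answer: $\frac{10}{11} \approx 0.90909$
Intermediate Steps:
$O{\left(I \right)} = \frac{I}{10}$ ($O{\left(I \right)} = I \frac{1}{10} = \frac{I}{10}$)
$\frac{1}{u{\left(O{\left(J \right)} \right)}} = \frac{1}{\frac{1}{10} \cdot 11} = \frac{1}{\frac{11}{10}} = \frac{10}{11}$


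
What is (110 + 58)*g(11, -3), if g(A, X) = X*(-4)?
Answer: 2016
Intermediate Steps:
g(A, X) = -4*X
(110 + 58)*g(11, -3) = (110 + 58)*(-4*(-3)) = 168*12 = 2016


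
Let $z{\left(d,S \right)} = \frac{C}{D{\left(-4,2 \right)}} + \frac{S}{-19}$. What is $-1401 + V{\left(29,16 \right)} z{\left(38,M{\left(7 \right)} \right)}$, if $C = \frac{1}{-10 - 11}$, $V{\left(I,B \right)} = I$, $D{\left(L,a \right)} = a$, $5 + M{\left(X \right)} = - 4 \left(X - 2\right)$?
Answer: $- \frac{1088099}{798} \approx -1363.5$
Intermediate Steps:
$M{\left(X \right)} = 3 - 4 X$ ($M{\left(X \right)} = -5 - 4 \left(X - 2\right) = -5 - 4 \left(-2 + X\right) = -5 - \left(-8 + 4 X\right) = 3 - 4 X$)
$C = - \frac{1}{21}$ ($C = \frac{1}{-21} = - \frac{1}{21} \approx -0.047619$)
$z{\left(d,S \right)} = - \frac{1}{42} - \frac{S}{19}$ ($z{\left(d,S \right)} = - \frac{1}{21 \cdot 2} + \frac{S}{-19} = \left(- \frac{1}{21}\right) \frac{1}{2} + S \left(- \frac{1}{19}\right) = - \frac{1}{42} - \frac{S}{19}$)
$-1401 + V{\left(29,16 \right)} z{\left(38,M{\left(7 \right)} \right)} = -1401 + 29 \left(- \frac{1}{42} - \frac{3 - 28}{19}\right) = -1401 + 29 \left(- \frac{1}{42} - - \frac{25}{19}\right) = -1401 + 29 \left(- \frac{1}{42} + \frac{25}{19}\right) = -1401 + 29 \cdot \frac{1031}{798} = -1401 + \frac{29899}{798} = - \frac{1088099}{798}$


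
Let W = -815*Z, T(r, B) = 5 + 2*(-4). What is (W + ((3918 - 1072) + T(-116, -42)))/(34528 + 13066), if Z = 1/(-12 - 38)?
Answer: 28593/475940 ≈ 0.060077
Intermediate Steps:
T(r, B) = -3 (T(r, B) = 5 - 8 = -3)
Z = -1/50 (Z = 1/(-50) = -1/50 ≈ -0.020000)
W = 163/10 (W = -815*(-1/50) = 163/10 ≈ 16.300)
(W + ((3918 - 1072) + T(-116, -42)))/(34528 + 13066) = (163/10 + ((3918 - 1072) - 3))/(34528 + 13066) = (163/10 + (2846 - 3))/47594 = (163/10 + 2843)*(1/47594) = (28593/10)*(1/47594) = 28593/475940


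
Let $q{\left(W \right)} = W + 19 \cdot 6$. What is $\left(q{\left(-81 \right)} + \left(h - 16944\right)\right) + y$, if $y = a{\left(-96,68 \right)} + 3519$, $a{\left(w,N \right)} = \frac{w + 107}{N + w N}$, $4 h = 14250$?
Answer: $- \frac{63498581}{6460} \approx -9829.5$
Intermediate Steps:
$q{\left(W \right)} = 114 + W$ ($q{\left(W \right)} = W + 114 = 114 + W$)
$h = \frac{7125}{2}$ ($h = \frac{1}{4} \cdot 14250 = \frac{7125}{2} \approx 3562.5$)
$a{\left(w,N \right)} = \frac{107 + w}{N + N w}$
$y = \frac{22732729}{6460}$ ($y = \frac{107 - 96}{68 \left(1 - 96\right)} + 3519 = \frac{1}{68} \frac{1}{-95} \cdot 11 + 3519 = \frac{1}{68} \left(- \frac{1}{95}\right) 11 + 3519 = - \frac{11}{6460} + 3519 = \frac{22732729}{6460} \approx 3519.0$)
$\left(q{\left(-81 \right)} + \left(h - 16944\right)\right) + y = \left(\left(114 - 81\right) + \left(\frac{7125}{2} - 16944\right)\right) + \frac{22732729}{6460} = \left(33 + \left(\frac{7125}{2} - 16944\right)\right) + \frac{22732729}{6460} = \left(33 - \frac{26763}{2}\right) + \frac{22732729}{6460} = - \frac{26697}{2} + \frac{22732729}{6460} = - \frac{63498581}{6460}$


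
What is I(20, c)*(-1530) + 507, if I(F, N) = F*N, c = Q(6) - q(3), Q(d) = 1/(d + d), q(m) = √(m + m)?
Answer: -2043 + 30600*√6 ≈ 72911.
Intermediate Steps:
q(m) = √2*√m (q(m) = √(2*m) = √2*√m)
Q(d) = 1/(2*d)
c = 1/12 - √6 (c = (½)/6 - √2*√3 = (½)*(⅙) - √6 = 1/12 - √6 ≈ -2.3662)
I(20, c)*(-1530) + 507 = (20*(1/12 - √6))*(-1530) + 507 = (5/3 - 20*√6)*(-1530) + 507 = (-2550 + 30600*√6) + 507 = -2043 + 30600*√6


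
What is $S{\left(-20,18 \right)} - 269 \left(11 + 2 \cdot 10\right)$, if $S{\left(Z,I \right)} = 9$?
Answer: $-8330$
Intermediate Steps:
$S{\left(-20,18 \right)} - 269 \left(11 + 2 \cdot 10\right) = 9 - 269 \left(11 + 2 \cdot 10\right) = 9 - 269 \left(11 + 20\right) = 9 - 8339 = -8330$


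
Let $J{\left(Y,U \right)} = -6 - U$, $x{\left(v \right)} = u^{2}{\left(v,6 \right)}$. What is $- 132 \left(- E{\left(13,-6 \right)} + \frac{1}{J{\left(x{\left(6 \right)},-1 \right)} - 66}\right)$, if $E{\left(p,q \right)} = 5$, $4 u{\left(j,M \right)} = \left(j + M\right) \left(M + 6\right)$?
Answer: $\frac{46992}{71} \approx 661.86$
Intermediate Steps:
$u{\left(j,M \right)} = \frac{\left(6 + M\right) \left(M + j\right)}{4}$ ($u{\left(j,M \right)} = \frac{\left(j + M\right) \left(M + 6\right)}{4} = \frac{\left(M + j\right) \left(6 + M\right)}{4} = \frac{\left(6 + M\right) \left(M + j\right)}{4}$)
$x{\left(v \right)} = \left(18 + 3 v\right)^{2}$ ($x{\left(v \right)} = \left(\frac{6^{2}}{4} + \frac{3}{2} \cdot 6 + \frac{3 v}{2} + \frac{1}{4} \cdot 6 v\right)^{2} = \left(\frac{1}{4} \cdot 36 + 9 + \frac{3 v}{2} + \frac{3 v}{2}\right)^{2} = \left(9 + 9 + \frac{3 v}{2} + \frac{3 v}{2}\right)^{2} = \left(18 + 3 v\right)^{2}$)
$- 132 \left(- E{\left(13,-6 \right)} + \frac{1}{J{\left(x{\left(6 \right)},-1 \right)} - 66}\right) = - 132 \left(\left(-1\right) 5 + \frac{1}{\left(-6 - -1\right) - 66}\right) = - 132 \left(-5 + \frac{1}{\left(-6 + 1\right) - 66}\right) = - 132 \left(-5 + \frac{1}{-5 - 66}\right) = - 132 \left(-5 + \frac{1}{-71}\right) = - 132 \left(-5 - \frac{1}{71}\right) = \left(-132\right) \left(- \frac{356}{71}\right) = \frac{46992}{71}$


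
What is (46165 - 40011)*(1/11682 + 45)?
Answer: 1617551207/5841 ≈ 2.7693e+5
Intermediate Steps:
(46165 - 40011)*(1/11682 + 45) = 6154*(1/11682 + 45) = 6154*(525691/11682) = 1617551207/5841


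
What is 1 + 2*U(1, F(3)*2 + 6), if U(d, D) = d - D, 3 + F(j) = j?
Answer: -9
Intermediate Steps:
F(j) = -3 + j
1 + 2*U(1, F(3)*2 + 6) = 1 + 2*(1 - ((-3 + 3)*2 + 6)) = 1 + 2*(1 - (0*2 + 6)) = 1 + 2*(1 - (0 + 6)) = 1 + 2*(1 - 1*6) = 1 + 2*(1 - 6) = 1 + 2*(-5) = 1 - 10 = -9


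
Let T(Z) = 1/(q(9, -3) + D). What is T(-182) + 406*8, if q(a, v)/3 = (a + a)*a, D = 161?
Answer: 2101457/647 ≈ 3248.0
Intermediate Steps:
q(a, v) = 6*a² (q(a, v) = 3*((a + a)*a) = 3*((2*a)*a) = 3*(2*a²) = 6*a²)
T(Z) = 1/647 (T(Z) = 1/(6*9² + 161) = 1/(6*81 + 161) = 1/(486 + 161) = 1/647)
T(-182) + 406*8 = 1/647 + 406*8 = 1/647 + 3248 = 2101457/647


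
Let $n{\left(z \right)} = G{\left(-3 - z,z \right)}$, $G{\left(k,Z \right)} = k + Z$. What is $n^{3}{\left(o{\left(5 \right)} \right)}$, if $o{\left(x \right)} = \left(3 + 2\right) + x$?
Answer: $-27$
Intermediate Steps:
$G{\left(k,Z \right)} = Z + k$
$o{\left(x \right)} = 5 + x$
$n{\left(z \right)} = -3$ ($n{\left(z \right)} = z - \left(3 + z\right) = -3$)
$n^{3}{\left(o{\left(5 \right)} \right)} = \left(-3\right)^{3} = -27$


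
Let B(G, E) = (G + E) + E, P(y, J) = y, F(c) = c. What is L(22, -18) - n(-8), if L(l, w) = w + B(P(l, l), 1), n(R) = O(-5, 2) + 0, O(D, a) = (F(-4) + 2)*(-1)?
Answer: 4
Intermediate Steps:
O(D, a) = 2 (O(D, a) = (-4 + 2)*(-1) = -2*(-1) = 2)
B(G, E) = G + 2*E (B(G, E) = (E + G) + E = G + 2*E)
n(R) = 2 (n(R) = 2 + 0 = 2)
L(l, w) = 2 + l + w (L(l, w) = w + (l + 2*1) = w + (l + 2) = w + (2 + l) = 2 + l + w)
L(22, -18) - n(-8) = (2 + 22 - 18) - 1*2 = 6 - 2 = 4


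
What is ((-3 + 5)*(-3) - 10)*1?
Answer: -16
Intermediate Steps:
((-3 + 5)*(-3) - 10)*1 = (2*(-3) - 10)*1 = (-6 - 10)*1 = -16*1 = -16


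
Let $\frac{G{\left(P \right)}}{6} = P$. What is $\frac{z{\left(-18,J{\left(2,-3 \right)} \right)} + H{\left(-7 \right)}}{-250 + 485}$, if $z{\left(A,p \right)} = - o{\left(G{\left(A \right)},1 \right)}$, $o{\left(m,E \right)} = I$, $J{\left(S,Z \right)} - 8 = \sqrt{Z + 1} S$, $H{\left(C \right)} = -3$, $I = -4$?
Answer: $\frac{1}{235} \approx 0.0042553$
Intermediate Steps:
$G{\left(P \right)} = 6 P$
$J{\left(S,Z \right)} = 8 + S \sqrt{1 + Z}$ ($J{\left(S,Z \right)} = 8 + \sqrt{Z + 1} S = 8 + \sqrt{1 + Z} S = 8 + S \sqrt{1 + Z}$)
$o{\left(m,E \right)} = -4$
$z{\left(A,p \right)} = 4$ ($z{\left(A,p \right)} = \left(-1\right) \left(-4\right) = 4$)
$\frac{z{\left(-18,J{\left(2,-3 \right)} \right)} + H{\left(-7 \right)}}{-250 + 485} = \frac{4 - 3}{-250 + 485} = 1 \cdot \frac{1}{235} = \frac{1}{235}$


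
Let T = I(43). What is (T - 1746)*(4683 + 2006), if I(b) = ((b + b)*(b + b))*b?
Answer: 2115610298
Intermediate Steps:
I(b) = 4*b**3 (I(b) = ((2*b)*(2*b))*b = (4*b**2)*b = 4*b**3)
T = 318028 (T = 4*43**3 = 4*79507 = 318028)
(T - 1746)*(4683 + 2006) = (318028 - 1746)*(4683 + 2006) = 316282*6689 = 2115610298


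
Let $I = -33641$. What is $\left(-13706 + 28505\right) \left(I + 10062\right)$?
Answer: $-348945621$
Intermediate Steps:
$\left(-13706 + 28505\right) \left(I + 10062\right) = \left(-13706 + 28505\right) \left(-33641 + 10062\right) = 14799 \left(-23579\right) = -348945621$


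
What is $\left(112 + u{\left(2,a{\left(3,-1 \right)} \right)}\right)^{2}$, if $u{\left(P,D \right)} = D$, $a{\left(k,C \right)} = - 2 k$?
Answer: $11236$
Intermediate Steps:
$\left(112 + u{\left(2,a{\left(3,-1 \right)} \right)}\right)^{2} = \left(112 - 6\right)^{2} = 106^{2} = 11236$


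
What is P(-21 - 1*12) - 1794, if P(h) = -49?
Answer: -1843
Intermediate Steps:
P(-21 - 1*12) - 1794 = -49 - 1794 = -1843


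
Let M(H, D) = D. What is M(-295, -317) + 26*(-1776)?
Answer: -46493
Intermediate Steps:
M(-295, -317) + 26*(-1776) = -317 + 26*(-1776) = -317 - 46176 = -46493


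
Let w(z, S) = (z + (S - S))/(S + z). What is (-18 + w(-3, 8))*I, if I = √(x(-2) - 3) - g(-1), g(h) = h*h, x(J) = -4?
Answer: 93/5 - 93*I*√7/5 ≈ 18.6 - 49.211*I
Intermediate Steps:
g(h) = h²
w(z, S) = z/(S + z) (w(z, S) = (z + 0)/(S + z) = z/(S + z))
I = -1 + I*√7 (I = √(-4 - 3) - 1*(-1)² = √(-7) - 1*1 = I*√7 - 1 = -1 + I*√7 ≈ -1.0 + 2.6458*I)
(-18 + w(-3, 8))*I = (-18 - 3/(8 - 3))*(-1 + I*√7) = (-18 - 3/5)*(-1 + I*√7) = (-18 - 3*⅕)*(-1 + I*√7) = (-18 - ⅗)*(-1 + I*√7) = -93*(-1 + I*√7)/5 = 93/5 - 93*I*√7/5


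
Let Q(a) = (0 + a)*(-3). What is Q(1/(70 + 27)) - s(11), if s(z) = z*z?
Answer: -11740/97 ≈ -121.03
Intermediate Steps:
s(z) = z**2
Q(a) = -3*a (Q(a) = a*(-3) = -3*a)
Q(1/(70 + 27)) - s(11) = -3/(70 + 27) - 1*11**2 = -3/97 - 1*121 = -3*1/97 - 121 = -3/97 - 121 = -11740/97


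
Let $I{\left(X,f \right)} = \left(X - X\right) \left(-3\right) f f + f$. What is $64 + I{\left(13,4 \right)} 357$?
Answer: $1492$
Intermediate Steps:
$I{\left(X,f \right)} = f$ ($I{\left(X,f \right)} = 0 \left(-3\right) f f + f = 0 f f + f = 0 f + f = 0 + f = f$)
$64 + I{\left(13,4 \right)} 357 = 64 + 4 \cdot 357 = 64 + 1428 = 1492$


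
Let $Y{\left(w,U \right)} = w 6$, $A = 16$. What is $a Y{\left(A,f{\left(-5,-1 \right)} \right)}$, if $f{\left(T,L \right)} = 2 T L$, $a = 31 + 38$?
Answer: $6624$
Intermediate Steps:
$a = 69$
$f{\left(T,L \right)} = 2 L T$
$Y{\left(w,U \right)} = 6 w$
$a Y{\left(A,f{\left(-5,-1 \right)} \right)} = 69 \cdot 6 \cdot 16 = 69 \cdot 96 = 6624$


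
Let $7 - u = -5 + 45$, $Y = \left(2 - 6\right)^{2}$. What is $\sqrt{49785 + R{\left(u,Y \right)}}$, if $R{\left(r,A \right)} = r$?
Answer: $6 \sqrt{1382} \approx 223.05$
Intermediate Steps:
$Y = 16$ ($Y = \left(-4\right)^{2} = 16$)
$u = -33$ ($u = 7 - \left(-5 + 45\right) = 7 - 40 = -33$)
$\sqrt{49785 + R{\left(u,Y \right)}} = \sqrt{49785 - 33} = \sqrt{49752} = 6 \sqrt{1382}$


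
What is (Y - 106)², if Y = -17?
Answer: 15129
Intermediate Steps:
(Y - 106)² = (-17 - 106)² = (-123)² = 15129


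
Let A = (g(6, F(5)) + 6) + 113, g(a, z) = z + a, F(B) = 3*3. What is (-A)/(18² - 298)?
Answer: -67/13 ≈ -5.1538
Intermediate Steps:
F(B) = 9
g(a, z) = a + z
A = 134 (A = ((6 + 9) + 6) + 113 = (15 + 6) + 113 = 21 + 113 = 134)
(-A)/(18² - 298) = (-1*134)/(18² - 298) = -134/(324 - 298) = -134/26 = (1/26)*(-134) = -67/13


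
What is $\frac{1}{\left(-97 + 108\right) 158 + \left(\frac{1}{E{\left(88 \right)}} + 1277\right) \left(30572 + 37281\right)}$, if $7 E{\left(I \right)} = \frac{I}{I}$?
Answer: $\frac{1}{87124990} \approx 1.1478 \cdot 10^{-8}$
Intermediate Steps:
$E{\left(I \right)} = \frac{1}{7}$ ($E{\left(I \right)} = \frac{I \frac{1}{I}}{7} = \frac{1}{7} \cdot 1 = \frac{1}{7}$)
$\frac{1}{\left(-97 + 108\right) 158 + \left(\frac{1}{E{\left(88 \right)}} + 1277\right) \left(30572 + 37281\right)} = \frac{1}{\left(-97 + 108\right) 158 + \left(\frac{1}{\frac{1}{7}} + 1277\right) \left(30572 + 37281\right)} = \frac{1}{11 \cdot 158 + \left(7 + 1277\right) 67853} = \frac{1}{1738 + 1284 \cdot 67853} = \frac{1}{1738 + 87123252} = \frac{1}{87124990}$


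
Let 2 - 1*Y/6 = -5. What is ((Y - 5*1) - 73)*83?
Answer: -2988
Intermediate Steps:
Y = 42 (Y = 12 - 6*(-5) = 12 + 30 = 42)
((Y - 5*1) - 73)*83 = ((42 - 5*1) - 73)*83 = ((42 - 5) - 73)*83 = (37 - 73)*83 = -36*83 = -2988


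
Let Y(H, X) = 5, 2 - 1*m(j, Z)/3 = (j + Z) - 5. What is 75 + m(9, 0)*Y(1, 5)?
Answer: 45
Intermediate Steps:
m(j, Z) = 21 - 3*Z - 3*j (m(j, Z) = 6 - 3*((j + Z) - 5) = 6 - 3*((Z + j) - 5) = 6 - 3*(-5 + Z + j) = 6 + (15 - 3*Z - 3*j) = 21 - 3*Z - 3*j)
75 + m(9, 0)*Y(1, 5) = 75 + (21 - 3*0 - 3*9)*5 = 75 + (21 + 0 - 27)*5 = 75 - 6*5 = 75 - 30 = 45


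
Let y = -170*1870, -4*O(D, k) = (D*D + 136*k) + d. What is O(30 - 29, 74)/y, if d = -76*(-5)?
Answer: 2089/254320 ≈ 0.0082141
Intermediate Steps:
d = 380
O(D, k) = -95 - 34*k - D**2/4 (O(D, k) = -((D*D + 136*k) + 380)/4 = -((D**2 + 136*k) + 380)/4 = -(380 + D**2 + 136*k)/4 = -95 - 34*k - D**2/4)
y = -317900
O(30 - 29, 74)/y = (-95 - 34*74 - (30 - 29)**2/4)/(-317900) = (-95 - 2516 - 1/4*1**2)*(-1/317900) = (-95 - 2516 - 1/4*1)*(-1/317900) = (-95 - 2516 - 1/4)*(-1/317900) = -10445/4*(-1/317900) = 2089/254320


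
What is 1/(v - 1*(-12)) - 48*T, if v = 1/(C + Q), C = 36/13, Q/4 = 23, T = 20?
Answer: -14203888/14797 ≈ -959.92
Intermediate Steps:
Q = 92 (Q = 4*23 = 92)
C = 36/13 (C = 36*(1/13) = 36/13 ≈ 2.7692)
v = 13/1232 (v = 1/(36/13 + 92) = 1/(1232/13) = 13/1232 ≈ 0.010552)
1/(v - 1*(-12)) - 48*T = 1/(13/1232 - 1*(-12)) - 48*20 = 1/(13/1232 + 12) - 960 = 1/(14797/1232) - 960 = 1232/14797 - 960 = -14203888/14797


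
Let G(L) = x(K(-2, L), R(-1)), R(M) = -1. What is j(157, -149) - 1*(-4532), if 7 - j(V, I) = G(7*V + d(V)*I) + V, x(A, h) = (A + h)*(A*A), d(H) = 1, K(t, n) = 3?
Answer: 4364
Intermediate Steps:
x(A, h) = A²*(A + h) (x(A, h) = (A + h)*A² = A²*(A + h))
G(L) = 18 (G(L) = 3²*(3 - 1) = 9*2 = 18)
j(V, I) = -11 - V (j(V, I) = 7 - (18 + V) = 7 + (-18 - V) = -11 - V)
j(157, -149) - 1*(-4532) = (-11 - 1*157) - 1*(-4532) = (-11 - 157) + 4532 = -168 + 4532 = 4364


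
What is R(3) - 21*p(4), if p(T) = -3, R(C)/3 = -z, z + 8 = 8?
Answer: 63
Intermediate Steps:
z = 0 (z = -8 + 8 = 0)
R(C) = 0 (R(C) = 3*(-1*0) = 3*0 = 0)
R(3) - 21*p(4) = 0 - 21*(-3) = 0 + 63 = 63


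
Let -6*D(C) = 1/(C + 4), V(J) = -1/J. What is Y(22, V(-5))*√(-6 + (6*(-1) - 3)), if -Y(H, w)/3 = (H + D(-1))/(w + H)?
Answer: -1975*I*√15/666 ≈ -11.485*I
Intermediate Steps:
D(C) = -1/(6*(4 + C)) (D(C) = -1/(6*(C + 4)) = -1/(6*(4 + C)))
Y(H, w) = -3*(-1/18 + H)/(H + w) (Y(H, w) = -3*(H - 1/(24 + 6*(-1)))/(w + H) = -3*(H - 1/(24 - 6))/(H + w) = -3*(H - 1/18)/(H + w) = -3*(-1/18 + H)/(H + w))
Y(22, V(-5))*√(-6 + (6*(-1) - 3)) = ((⅙ - 3*22)/(22 - 1/(-5)))*√(-6 + (6*(-1) - 3)) = ((⅙ - 66)/(22 - 1*(-⅕)))*√(-6 + (-6 - 3)) = (-395/6/(22 + ⅕))*√(-6 - 9) = (-395/6/(111/5))*√(-15) = ((5/111)*(-395/6))*(I*√15) = -1975*I*√15/666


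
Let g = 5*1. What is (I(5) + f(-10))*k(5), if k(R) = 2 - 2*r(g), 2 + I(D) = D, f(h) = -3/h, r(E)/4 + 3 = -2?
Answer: 693/5 ≈ 138.60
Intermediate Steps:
g = 5
r(E) = -20 (r(E) = -12 + 4*(-2) = -12 - 8 = -20)
I(D) = -2 + D
k(R) = 42 (k(R) = 2 - 2*(-20) = 2 + 40 = 42)
(I(5) + f(-10))*k(5) = ((-2 + 5) - 3/(-10))*42 = (3 - 3*(-⅒))*42 = (3 + 3/10)*42 = (33/10)*42 = 693/5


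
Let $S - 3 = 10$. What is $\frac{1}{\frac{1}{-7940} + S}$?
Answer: $\frac{7940}{103219} \approx 0.076924$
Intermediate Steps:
$S = 13$ ($S = 3 + 10 = 13$)
$\frac{1}{\frac{1}{-7940} + S} = \frac{1}{\frac{1}{-7940} + 13} = \frac{1}{- \frac{1}{7940} + 13} = \frac{1}{\frac{103219}{7940}} = \frac{7940}{103219}$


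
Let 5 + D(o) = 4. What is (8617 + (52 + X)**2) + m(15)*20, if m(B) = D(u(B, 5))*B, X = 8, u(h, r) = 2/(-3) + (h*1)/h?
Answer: 11917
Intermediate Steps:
u(h, r) = 1/3 (u(h, r) = 2*(-1/3) + h/h = -2/3 + 1 = 1/3)
D(o) = -1 (D(o) = -5 + 4 = -1)
m(B) = -B
(8617 + (52 + X)**2) + m(15)*20 = (8617 + (52 + 8)**2) - 1*15*20 = (8617 + 60**2) - 15*20 = (8617 + 3600) - 300 = 12217 - 300 = 11917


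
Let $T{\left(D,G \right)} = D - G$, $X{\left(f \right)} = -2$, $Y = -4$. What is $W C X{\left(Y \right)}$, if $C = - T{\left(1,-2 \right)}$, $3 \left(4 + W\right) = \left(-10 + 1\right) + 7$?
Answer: $-28$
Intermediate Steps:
$W = - \frac{14}{3}$ ($W = -4 + \frac{\left(-10 + 1\right) + 7}{3} = -4 + \frac{-9 + 7}{3} = -4 + \frac{1}{3} \left(-2\right) = -4 - \frac{2}{3} = - \frac{14}{3} \approx -4.6667$)
$C = -3$ ($C = - (1 - -2) = - (1 + 2) = \left(-1\right) 3 = -3$)
$W C X{\left(Y \right)} = \left(- \frac{14}{3}\right) \left(-3\right) \left(-2\right) = 14 \left(-2\right) = -28$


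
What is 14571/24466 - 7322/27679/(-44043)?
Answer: 17763192696539/29825673575802 ≈ 0.59557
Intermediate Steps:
14571/24466 - 7322/27679/(-44043) = 14571*(1/24466) - 7322*1/27679*(-1/44043) = 14571/24466 - 7322/27679*(-1/44043) = 14571/24466 + 7322/1219066197 = 17763192696539/29825673575802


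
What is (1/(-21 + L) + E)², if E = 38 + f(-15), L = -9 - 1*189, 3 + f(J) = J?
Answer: 19175641/47961 ≈ 399.82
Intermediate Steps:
f(J) = -3 + J
L = -198 (L = -9 - 189 = -198)
E = 20 (E = 38 + (-3 - 15) = 38 - 18 = 20)
(1/(-21 + L) + E)² = (1/(-21 - 198) + 20)² = (1/(-219) + 20)² = (-1/219 + 20)² = (4379/219)² = 19175641/47961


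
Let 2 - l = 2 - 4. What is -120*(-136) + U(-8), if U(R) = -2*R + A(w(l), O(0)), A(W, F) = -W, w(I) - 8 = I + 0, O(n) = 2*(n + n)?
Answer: 16324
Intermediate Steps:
l = 4 (l = 2 - (2 - 4) = 2 - 1*(-2) = 2 + 2 = 4)
O(n) = 4*n (O(n) = 2*(2*n) = 4*n)
w(I) = 8 + I (w(I) = 8 + (I + 0) = 8 + I)
U(R) = -12 - 2*R (U(R) = -2*R - (8 + 4) = -2*R - 1*12 = -2*R - 12 = -12 - 2*R)
-120*(-136) + U(-8) = -120*(-136) + (-12 - 2*(-8)) = 16320 + (-12 + 16) = 16320 + 4 = 16324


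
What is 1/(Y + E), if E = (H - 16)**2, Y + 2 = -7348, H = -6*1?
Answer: -1/6866 ≈ -0.00014565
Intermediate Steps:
H = -6
Y = -7350 (Y = -2 - 7348 = -7350)
E = 484 (E = (-6 - 16)**2 = (-22)**2 = 484)
1/(Y + E) = 1/(-7350 + 484) = 1/(-6866) = -1/6866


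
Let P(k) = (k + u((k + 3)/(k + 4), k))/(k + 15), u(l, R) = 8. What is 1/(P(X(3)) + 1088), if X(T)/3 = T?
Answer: 24/26129 ≈ 0.00091852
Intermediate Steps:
X(T) = 3*T
P(k) = (8 + k)/(15 + k) (P(k) = (k + 8)/(k + 15) = (8 + k)/(15 + k))
1/(P(X(3)) + 1088) = 1/((8 + 3*3)/(15 + 3*3) + 1088) = 1/((8 + 9)/(15 + 9) + 1088) = 1/(17/24 + 1088) = 1/(26129/24) = 24/26129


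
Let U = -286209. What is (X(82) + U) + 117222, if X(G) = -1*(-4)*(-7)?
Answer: -169015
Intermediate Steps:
X(G) = -28 (X(G) = 4*(-7) = -28)
(X(82) + U) + 117222 = (-28 - 286209) + 117222 = -286237 + 117222 = -169015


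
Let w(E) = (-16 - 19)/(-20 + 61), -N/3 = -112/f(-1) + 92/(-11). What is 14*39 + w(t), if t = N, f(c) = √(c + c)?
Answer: 22351/41 ≈ 545.15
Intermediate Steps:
f(c) = √2*√c (f(c) = √(2*c) = √2*√c)
N = 276/11 - 168*I*√2 (N = -3*(-112*(-I*√2/2) + 92/(-11)) = -3*(-112*(-I*√2/2) + 92*(-1/11)) = -3*(-112*(-I*√2/2) - 92/11) = -3*(-(-56)*I*√2 - 92/11) = -3*(56*I*√2 - 92/11) = -3*(-92/11 + 56*I*√2) = 276/11 - 168*I*√2 ≈ 25.091 - 237.59*I)
t = 276/11 - 168*I*√2 ≈ 25.091 - 237.59*I
w(E) = -35/41
14*39 + w(t) = 14*39 - 35/41 = 546 - 35/41 = 22351/41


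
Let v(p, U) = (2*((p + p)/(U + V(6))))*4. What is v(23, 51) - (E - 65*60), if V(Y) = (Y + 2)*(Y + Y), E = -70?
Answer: 583958/147 ≈ 3972.5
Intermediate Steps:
V(Y) = 2*Y*(2 + Y) (V(Y) = (2 + Y)*(2*Y) = 2*Y*(2 + Y))
v(p, U) = 16*p/(96 + U) (v(p, U) = (2*((p + p)/(U + 2*6*(2 + 6))))*4 = (2*((2*p)/(U + 2*6*8)))*4 = (2*((2*p)/(U + 96)))*4 = (2*((2*p)/(96 + U)))*4 = (2*(2*p/(96 + U)))*4 = (4*p/(96 + U))*4 = 16*p/(96 + U))
v(23, 51) - (E - 65*60) = 16*23/(96 + 51) - (-70 - 65*60) = 16*23/147 - (-70 - 3900) = 16*23*(1/147) - 1*(-3970) = 368/147 + 3970 = 583958/147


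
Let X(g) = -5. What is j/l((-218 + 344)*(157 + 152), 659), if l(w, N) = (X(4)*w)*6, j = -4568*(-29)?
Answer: -33118/292005 ≈ -0.11342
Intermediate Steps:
j = 132472
l(w, N) = -30*w (l(w, N) = -5*w*6 = -30*w)
j/l((-218 + 344)*(157 + 152), 659) = 132472/((-30*(-218 + 344)*(157 + 152))) = 132472/((-3780*309)) = 132472/((-30*38934)) = 132472/(-1168020) = 132472*(-1/1168020) = -33118/292005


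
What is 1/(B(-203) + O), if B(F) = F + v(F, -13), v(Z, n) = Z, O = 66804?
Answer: 1/66398 ≈ 1.5061e-5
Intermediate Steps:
B(F) = 2*F (B(F) = F + F = 2*F)
1/(B(-203) + O) = 1/(2*(-203) + 66804) = 1/(-406 + 66804) = 1/66398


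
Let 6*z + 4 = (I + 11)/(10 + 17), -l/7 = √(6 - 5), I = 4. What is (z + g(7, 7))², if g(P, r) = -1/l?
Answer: 26569/142884 ≈ 0.18595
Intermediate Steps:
l = -7 (l = -7*√(6 - 5) = -7*√1 = -7*1 = -7)
g(P, r) = ⅐ (g(P, r) = -1/(-7) = -1*(-⅐) = ⅐)
z = -31/54 (z = -⅔ + ((4 + 11)/(10 + 17))/6 = -⅔ + (15/27)/6 = -⅔ + (15*(1/27))/6 = -⅔ + (⅙)*(5/9) = -⅔ + 5/54 = -31/54 ≈ -0.57407)
(z + g(7, 7))² = (-31/54 + ⅐)² = (-163/378)² = 26569/142884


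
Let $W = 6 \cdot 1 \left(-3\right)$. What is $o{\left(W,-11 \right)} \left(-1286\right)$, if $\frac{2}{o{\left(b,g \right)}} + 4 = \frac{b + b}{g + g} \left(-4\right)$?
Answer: $\frac{7073}{29} \approx 243.9$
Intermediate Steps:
$W = -18$ ($W = 6 \left(-3\right) = -18$)
$o{\left(b,g \right)} = \frac{2}{-4 - \frac{4 b}{g}}$ ($o{\left(b,g \right)} = \frac{2}{-4 + \frac{b + b}{g + g} \left(-4\right)} = \frac{2}{-4 + \frac{2 b}{2 g} \left(-4\right)} = \frac{2}{-4 + 2 b \frac{1}{2 g} \left(-4\right)} = \frac{2}{-4 + \frac{b}{g} \left(-4\right)} = \frac{2}{-4 - \frac{4 b}{g}}$)
$o{\left(W,-11 \right)} \left(-1286\right) = \left(-1\right) \left(-11\right) \frac{1}{2 \left(-18\right) + 2 \left(-11\right)} \left(-1286\right) = \left(-1\right) \left(-11\right) \frac{1}{-36 - 22} \left(-1286\right) = \left(-1\right) \left(-11\right) \frac{1}{-58} \left(-1286\right) = \left(-1\right) \left(-11\right) \left(- \frac{1}{58}\right) \left(-1286\right) = \left(- \frac{11}{58}\right) \left(-1286\right) = \frac{7073}{29}$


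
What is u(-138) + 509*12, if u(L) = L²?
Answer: 25152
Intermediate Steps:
u(-138) + 509*12 = (-138)² + 509*12 = 19044 + 6108 = 25152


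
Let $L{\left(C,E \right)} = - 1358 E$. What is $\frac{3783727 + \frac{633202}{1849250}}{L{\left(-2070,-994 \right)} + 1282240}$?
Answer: $\frac{291544074498}{202808172125} \approx 1.4375$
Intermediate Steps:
$\frac{3783727 + \frac{633202}{1849250}}{L{\left(-2070,-994 \right)} + 1282240} = \frac{3783727 + \frac{633202}{1849250}}{\left(-1358\right) \left(-994\right) + 1282240} = \frac{3783727 + 633202 \cdot \frac{1}{1849250}}{1349852 + 1282240} = \frac{3783727 + \frac{316601}{924625}}{2632092} = \frac{3498528893976}{924625} \cdot \frac{1}{2632092} = \frac{291544074498}{202808172125}$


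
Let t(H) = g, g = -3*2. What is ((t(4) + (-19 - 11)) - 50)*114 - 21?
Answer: -9825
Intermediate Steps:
g = -6
t(H) = -6
((t(4) + (-19 - 11)) - 50)*114 - 21 = ((-6 + (-19 - 11)) - 50)*114 - 21 = ((-6 - 30) - 50)*114 - 21 = (-36 - 50)*114 - 21 = -86*114 - 21 = -9804 - 21 = -9825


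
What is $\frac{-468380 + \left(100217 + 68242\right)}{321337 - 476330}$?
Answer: $\frac{299921}{154993} \approx 1.9351$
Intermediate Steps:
$\frac{-468380 + \left(100217 + 68242\right)}{321337 - 476330} = \frac{-468380 + 168459}{-154993} = \left(-299921\right) \left(- \frac{1}{154993}\right) = \frac{299921}{154993}$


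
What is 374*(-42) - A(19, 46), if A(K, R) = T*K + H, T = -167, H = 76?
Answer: -12611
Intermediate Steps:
A(K, R) = 76 - 167*K (A(K, R) = -167*K + 76 = 76 - 167*K)
374*(-42) - A(19, 46) = 374*(-42) - (76 - 167*19) = -15708 - (76 - 3173) = -15708 - 1*(-3097) = -15708 + 3097 = -12611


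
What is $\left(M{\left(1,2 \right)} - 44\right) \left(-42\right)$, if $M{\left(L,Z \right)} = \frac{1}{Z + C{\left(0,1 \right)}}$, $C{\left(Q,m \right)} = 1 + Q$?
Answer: $1834$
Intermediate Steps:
$M{\left(L,Z \right)} = \frac{1}{1 + Z}$ ($M{\left(L,Z \right)} = \frac{1}{Z + \left(1 + 0\right)} = \frac{1}{Z + 1} = \frac{1}{1 + Z}$)
$\left(M{\left(1,2 \right)} - 44\right) \left(-42\right) = \left(\frac{1}{1 + 2} - 44\right) \left(-42\right) = \left(\frac{1}{3} - 44\right) \left(-42\right) = \left(- \frac{131}{3}\right) \left(-42\right) = 1834$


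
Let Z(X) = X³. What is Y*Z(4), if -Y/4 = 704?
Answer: -180224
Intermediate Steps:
Y = -2816 (Y = -4*704 = -2816)
Y*Z(4) = -2816*4³ = -2816*64 = -180224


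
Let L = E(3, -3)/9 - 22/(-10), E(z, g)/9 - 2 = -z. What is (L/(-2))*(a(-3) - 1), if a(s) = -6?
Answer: 21/5 ≈ 4.2000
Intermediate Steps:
E(z, g) = 18 - 9*z (E(z, g) = 18 + 9*(-z) = 18 - 9*z)
L = 6/5 (L = (18 - 9*3)/9 - 22/(-10) = (18 - 27)*(⅑) - 22*(-⅒) = -9*⅑ + 11/5 = -1 + 11/5 = 6/5 ≈ 1.2000)
(L/(-2))*(a(-3) - 1) = ((6/5)/(-2))*(-6 - 1) = ((6/5)*(-½))*(-7) = -⅗*(-7) = 21/5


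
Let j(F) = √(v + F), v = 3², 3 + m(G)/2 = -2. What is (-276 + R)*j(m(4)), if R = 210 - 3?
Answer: -69*I ≈ -69.0*I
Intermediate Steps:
m(G) = -10 (m(G) = -6 + 2*(-2) = -6 - 4 = -10)
v = 9
R = 207
j(F) = √(9 + F)
(-276 + R)*j(m(4)) = (-276 + 207)*√(9 - 10) = -69*I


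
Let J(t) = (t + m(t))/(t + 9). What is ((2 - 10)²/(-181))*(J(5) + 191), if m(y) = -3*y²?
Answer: -11904/181 ≈ -65.768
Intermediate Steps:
J(t) = (t - 3*t²)/(9 + t) (J(t) = (t - 3*t²)/(t + 9) = (t - 3*t²)/(9 + t))
((2 - 10)²/(-181))*(J(5) + 191) = ((2 - 10)²/(-181))*(5*(1 - 3*5)/(9 + 5) + 191) = ((-8)²*(-1/181))*(5*(1 - 15)/14 + 191) = (64*(-1/181))*(5*(1/14)*(-14) + 191) = -64*(-5 + 191)/181 = -64/181*186 = -11904/181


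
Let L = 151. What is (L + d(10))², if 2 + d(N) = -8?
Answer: 19881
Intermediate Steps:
d(N) = -10 (d(N) = -2 - 8 = -10)
(L + d(10))² = (151 - 10)² = 141² = 19881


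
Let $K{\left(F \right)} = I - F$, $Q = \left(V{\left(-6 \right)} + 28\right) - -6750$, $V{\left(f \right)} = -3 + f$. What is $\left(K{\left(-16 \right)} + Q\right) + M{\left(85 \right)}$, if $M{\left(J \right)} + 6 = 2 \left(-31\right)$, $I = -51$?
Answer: $6666$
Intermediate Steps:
$M{\left(J \right)} = -68$ ($M{\left(J \right)} = -6 + 2 \left(-31\right) = -6 - 62 = -68$)
$Q = 6769$ ($Q = \left(\left(-3 - 6\right) + 28\right) - -6750 = \left(-9 + 28\right) + 6750 = 19 + 6750 = 6769$)
$K{\left(F \right)} = -51 - F$
$\left(K{\left(-16 \right)} + Q\right) + M{\left(85 \right)} = \left(\left(-51 - -16\right) + 6769\right) - 68 = \left(\left(-51 + 16\right) + 6769\right) - 68 = \left(-35 + 6769\right) - 68 = 6734 - 68 = 6666$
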